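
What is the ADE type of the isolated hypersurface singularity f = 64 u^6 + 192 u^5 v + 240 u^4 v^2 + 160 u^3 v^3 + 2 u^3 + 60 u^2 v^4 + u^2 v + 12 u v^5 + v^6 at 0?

D7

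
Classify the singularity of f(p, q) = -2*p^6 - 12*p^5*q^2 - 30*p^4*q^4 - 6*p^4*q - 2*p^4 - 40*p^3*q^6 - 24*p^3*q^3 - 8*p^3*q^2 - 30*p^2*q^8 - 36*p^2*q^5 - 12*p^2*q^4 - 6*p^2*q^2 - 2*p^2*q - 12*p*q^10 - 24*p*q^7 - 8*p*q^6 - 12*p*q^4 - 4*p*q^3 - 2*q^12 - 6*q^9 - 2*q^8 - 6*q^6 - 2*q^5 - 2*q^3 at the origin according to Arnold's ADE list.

D4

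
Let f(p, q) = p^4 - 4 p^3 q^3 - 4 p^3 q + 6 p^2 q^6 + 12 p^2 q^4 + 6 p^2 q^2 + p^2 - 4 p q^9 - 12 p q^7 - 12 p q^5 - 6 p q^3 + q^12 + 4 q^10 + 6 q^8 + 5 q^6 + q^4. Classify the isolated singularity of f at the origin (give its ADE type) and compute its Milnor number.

Type A3, Milnor number mu = 3.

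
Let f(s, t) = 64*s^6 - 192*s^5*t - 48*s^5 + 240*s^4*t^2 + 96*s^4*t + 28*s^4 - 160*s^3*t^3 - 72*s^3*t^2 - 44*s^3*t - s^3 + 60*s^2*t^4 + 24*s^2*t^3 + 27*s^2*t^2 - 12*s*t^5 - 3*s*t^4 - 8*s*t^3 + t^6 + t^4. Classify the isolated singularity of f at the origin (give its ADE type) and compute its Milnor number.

Type E6, Milnor number mu = 6.

The Hessian of f at 0 is [[0, 0], [0, 0]] with rank 0, so corank 2. A Groebner basis of the Jacobian ideal J(f) in C{s,t} is {s^3, s^2*t, -s^2/2 + s*t^2, -3*s^2 + t^3}; counting standard monomials gives mu = 6. Corank 2; j^3 = -s^3 is a perfect cube, so E-series; the 4-jet and mu = 6 give E_6.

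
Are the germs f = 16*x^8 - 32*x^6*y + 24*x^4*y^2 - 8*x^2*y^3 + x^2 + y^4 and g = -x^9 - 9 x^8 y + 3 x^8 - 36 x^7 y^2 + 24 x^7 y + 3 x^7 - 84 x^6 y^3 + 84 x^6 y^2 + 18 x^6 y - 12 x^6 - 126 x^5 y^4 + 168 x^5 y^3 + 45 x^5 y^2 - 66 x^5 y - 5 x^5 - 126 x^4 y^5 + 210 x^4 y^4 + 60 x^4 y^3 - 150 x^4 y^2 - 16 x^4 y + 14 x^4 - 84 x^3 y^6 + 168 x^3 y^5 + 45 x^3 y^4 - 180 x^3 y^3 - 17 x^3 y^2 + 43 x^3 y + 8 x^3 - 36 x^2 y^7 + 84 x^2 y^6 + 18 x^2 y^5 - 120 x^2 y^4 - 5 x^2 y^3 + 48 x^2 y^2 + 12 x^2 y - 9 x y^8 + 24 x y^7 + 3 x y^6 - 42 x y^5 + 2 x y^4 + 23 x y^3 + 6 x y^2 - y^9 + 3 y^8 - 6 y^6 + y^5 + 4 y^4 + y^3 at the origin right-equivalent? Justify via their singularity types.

No.

The Hessian of f at 0 is [[2, 0], [0, 0]] with rank 1, so corank 1. A Groebner basis of the Jacobian ideal J(f) in C{x,y} is {y^3, x}; counting standard monomials gives mu = 3. Corank 1: A-series; mu = 3 gives A_3. The Hessian of g at 0 is [[0, 0], [0, 0]] with rank 0, so corank 2. A Groebner basis of the Jacobian ideal J(g) in C{x,y} is {-768*x^2/17 - 768*x*y/17 + y^4 - 8*y^3/17 - 192*y^2/17, x^3 + 36*x^2/17 + 36*x*y/17 + 5*y^3/34 + 9*y^2/17, x^2*y - 56*x^2/17 - 56*x*y/17 - 29*y^3/102 - 14*y^2/17, 64*x^2/17 + x*y^2 + 64*x*y/17 + 55*y^3/102 + 16*y^2/17}; counting standard monomials gives mu = 7. Corank 2; j^3 = (2*x + y)^3 is a perfect cube, so E-series; the 4-jet and mu = 7 give E_7. f is A_3 but g is E_7, hence not right-equivalent.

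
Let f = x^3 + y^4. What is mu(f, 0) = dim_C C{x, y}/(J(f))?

The Hessian of f at 0 has rank 0. Corank 2; j^3 = x^3 is a perfect cube, so E-series; the 4-jet and mu = 6 give E_6.

6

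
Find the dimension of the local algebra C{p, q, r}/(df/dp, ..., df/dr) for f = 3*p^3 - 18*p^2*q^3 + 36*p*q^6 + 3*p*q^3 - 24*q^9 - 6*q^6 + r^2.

The Hessian of f at 0 is [[0, 0, 0], [0, 0, 0], [0, 0, 2]] with rank 1, so corank 2. A Groebner basis of the Jacobian ideal J(f) in C{p,q,r} is {p^3, p*q^2, 3*p^2 + q^3, r}; counting standard monomials gives mu = 7. Corank 2; j^3 = 3*p^3 is a perfect cube, so E-series; the 4-jet and mu = 7 give E_7.

7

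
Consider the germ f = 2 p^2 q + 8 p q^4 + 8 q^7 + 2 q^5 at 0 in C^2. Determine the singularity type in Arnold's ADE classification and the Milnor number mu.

The Hessian of f at 0 has rank 0. Corank 2; j^3 = 2*p^2*q has shape L^2 M (L != M), so D-series; mu = 6 gives D_6.

Type D_{6}, Milnor number mu = 6.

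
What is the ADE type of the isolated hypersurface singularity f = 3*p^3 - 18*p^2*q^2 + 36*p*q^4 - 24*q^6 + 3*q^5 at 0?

E_8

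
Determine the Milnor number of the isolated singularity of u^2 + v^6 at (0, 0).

The Hessian of f at 0 has rank 1. Corank 1: A-series; mu = 5 gives A_5.

5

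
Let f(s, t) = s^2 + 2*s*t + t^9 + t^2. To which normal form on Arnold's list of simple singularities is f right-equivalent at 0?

The Hessian of f at 0 has rank 1. Corank 1: A-series; mu = 8 gives A_8.

A_{8}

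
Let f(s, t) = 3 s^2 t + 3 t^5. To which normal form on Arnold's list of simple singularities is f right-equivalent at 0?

The Hessian of f at 0 has rank 0. Corank 2; j^3 = 3*s^2*t has shape L^2 M (L != M), so D-series; mu = 6 gives D_6.

D6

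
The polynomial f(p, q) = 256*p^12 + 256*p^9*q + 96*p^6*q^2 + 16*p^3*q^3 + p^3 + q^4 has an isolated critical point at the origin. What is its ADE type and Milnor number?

Type E_6, Milnor number mu = 6.

The Hessian of f at 0 has rank 0. Corank 2; j^3 = p^3 is a perfect cube, so E-series; the 4-jet and mu = 6 give E_6.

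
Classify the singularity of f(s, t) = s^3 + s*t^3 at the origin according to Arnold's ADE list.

E_7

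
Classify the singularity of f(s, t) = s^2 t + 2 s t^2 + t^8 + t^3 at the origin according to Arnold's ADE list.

The Hessian of f at 0 has rank 0. Corank 2; j^3 = t*(s + t)^2 has shape L^2 M (L != M), so D-series; mu = 9 gives D_9.

D_9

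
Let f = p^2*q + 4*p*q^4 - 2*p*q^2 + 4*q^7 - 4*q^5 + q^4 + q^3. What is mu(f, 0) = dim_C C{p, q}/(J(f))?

The Hessian of f at 0 is [[0, 0], [0, 0]] with rank 0, so corank 2. A Groebner basis of the Jacobian ideal J(f) in C{p,q} is {p^3 + p^2/4 - q^2/4, p^2/4 + q^3 - q^2/4, p*q - q^2}; counting standard monomials gives mu = 5. Corank 2; j^3 = q*(p - q)^2 has shape L^2 M (L != M), so D-series; mu = 5 gives D_5.

5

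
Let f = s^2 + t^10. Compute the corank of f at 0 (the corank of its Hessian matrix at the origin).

The Hessian at 0 is [[2, 0], [0, 0]] of rank 1; hence corank 1.

1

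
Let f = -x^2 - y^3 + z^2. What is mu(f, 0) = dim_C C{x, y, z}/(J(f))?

2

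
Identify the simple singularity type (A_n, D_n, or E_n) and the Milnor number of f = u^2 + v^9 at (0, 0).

Type A8, Milnor number mu = 8.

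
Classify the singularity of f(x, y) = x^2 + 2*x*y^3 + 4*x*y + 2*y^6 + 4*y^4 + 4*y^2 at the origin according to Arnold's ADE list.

The Hessian of f at 0 has rank 1. Corank 1: A-series; mu = 5 gives A_5.

A_{5}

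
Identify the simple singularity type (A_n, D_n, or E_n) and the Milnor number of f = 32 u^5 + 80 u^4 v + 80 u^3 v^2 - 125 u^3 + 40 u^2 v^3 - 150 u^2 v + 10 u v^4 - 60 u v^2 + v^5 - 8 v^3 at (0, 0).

The Hessian of f at 0 has rank 0. Corank 2; j^3 = -(5*u + 2*v)^3 is a perfect cube, so E-series; the 5-jet and mu = 8 give E_8.

Type E_{8}, Milnor number mu = 8.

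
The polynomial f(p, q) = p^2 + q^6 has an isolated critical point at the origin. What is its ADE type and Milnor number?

The Hessian of f at 0 has rank 1. Corank 1: A-series; mu = 5 gives A_5.

Type A_{5}, Milnor number mu = 5.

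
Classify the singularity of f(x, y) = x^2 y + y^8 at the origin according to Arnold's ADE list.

The Hessian of f at 0 has rank 0. Corank 2; j^3 = x^2*y has shape L^2 M (L != M), so D-series; mu = 9 gives D_9.

D_9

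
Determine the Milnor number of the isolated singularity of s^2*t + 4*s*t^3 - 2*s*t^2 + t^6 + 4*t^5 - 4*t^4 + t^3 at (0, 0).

The Hessian of f at 0 has rank 0. Corank 2; j^3 = t*(s - t)^2 has shape L^2 M (L != M), so D-series; mu = 7 gives D_7.

7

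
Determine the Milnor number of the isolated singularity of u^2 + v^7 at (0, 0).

6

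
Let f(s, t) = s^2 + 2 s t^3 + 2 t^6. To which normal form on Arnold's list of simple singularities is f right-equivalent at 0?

The Hessian of f at 0 has rank 1. Corank 1: A-series; mu = 5 gives A_5.

A_{5}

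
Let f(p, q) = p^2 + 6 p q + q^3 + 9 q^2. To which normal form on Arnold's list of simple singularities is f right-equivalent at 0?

A2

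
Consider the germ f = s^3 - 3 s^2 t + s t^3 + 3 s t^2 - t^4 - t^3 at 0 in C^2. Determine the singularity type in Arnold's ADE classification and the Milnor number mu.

The Hessian of f at 0 is [[0, 0], [0, 0]] with rank 0, so corank 2. A Groebner basis of the Jacobian ideal J(f) in C{s,t} is {s^3 - 3*s^2*t - 6*s^2 + 12*s*t - 6*t^2, 3*s^2 + s*t^2 - 6*s*t + 3*t^2, 3*s^2 - 6*s*t + t^3 + 3*t^2}; counting standard monomials gives mu = 7. Corank 2; j^3 = (s - t)^3 is a perfect cube, so E-series; the 4-jet and mu = 7 give E_7.

Type E_{7}, Milnor number mu = 7.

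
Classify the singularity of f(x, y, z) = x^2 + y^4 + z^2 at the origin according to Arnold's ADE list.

The Hessian of f at 0 has rank 2. Corank 1: A-series; mu = 3 gives A_3.

A3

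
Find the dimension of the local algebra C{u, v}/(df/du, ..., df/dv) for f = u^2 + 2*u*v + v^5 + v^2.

4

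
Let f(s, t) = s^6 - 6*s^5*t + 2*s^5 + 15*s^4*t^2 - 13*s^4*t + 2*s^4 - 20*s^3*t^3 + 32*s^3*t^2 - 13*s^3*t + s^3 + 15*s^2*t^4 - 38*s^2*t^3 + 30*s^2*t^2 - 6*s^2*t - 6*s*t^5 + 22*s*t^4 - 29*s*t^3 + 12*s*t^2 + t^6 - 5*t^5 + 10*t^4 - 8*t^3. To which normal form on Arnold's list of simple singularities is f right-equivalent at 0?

E7

The Hessian of f at 0 has rank 0. Corank 2; j^3 = (s - 2*t)^3 is a perfect cube, so E-series; the 4-jet and mu = 7 give E_7.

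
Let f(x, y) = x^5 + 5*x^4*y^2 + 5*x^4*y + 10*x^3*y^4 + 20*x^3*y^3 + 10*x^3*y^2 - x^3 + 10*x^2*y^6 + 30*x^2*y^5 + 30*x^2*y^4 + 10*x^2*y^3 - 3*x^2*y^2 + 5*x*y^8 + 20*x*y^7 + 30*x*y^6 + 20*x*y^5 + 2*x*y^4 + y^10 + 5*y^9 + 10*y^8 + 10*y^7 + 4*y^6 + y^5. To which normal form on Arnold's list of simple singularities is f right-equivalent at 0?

E8

The Hessian of f at 0 has rank 0. Corank 2; j^3 = -x^3 is a perfect cube, so E-series; the 5-jet and mu = 8 give E_8.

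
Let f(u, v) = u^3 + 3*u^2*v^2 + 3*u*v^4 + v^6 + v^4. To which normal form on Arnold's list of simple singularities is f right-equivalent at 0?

The Hessian of f at 0 is [[0, 0], [0, 0]] with rank 0, so corank 2. A Groebner basis of the Jacobian ideal J(f) in C{u,v} is {u^3, u^2*v, u^2/2 + u*v^2, v^3}; counting standard monomials gives mu = 6. Corank 2; j^3 = u^3 is a perfect cube, so E-series; the 4-jet and mu = 6 give E_6.

E6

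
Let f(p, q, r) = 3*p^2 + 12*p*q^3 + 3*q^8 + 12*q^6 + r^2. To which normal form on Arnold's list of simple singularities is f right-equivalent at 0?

A7

The Hessian of f at 0 has rank 2. Corank 1: A-series; mu = 7 gives A_7.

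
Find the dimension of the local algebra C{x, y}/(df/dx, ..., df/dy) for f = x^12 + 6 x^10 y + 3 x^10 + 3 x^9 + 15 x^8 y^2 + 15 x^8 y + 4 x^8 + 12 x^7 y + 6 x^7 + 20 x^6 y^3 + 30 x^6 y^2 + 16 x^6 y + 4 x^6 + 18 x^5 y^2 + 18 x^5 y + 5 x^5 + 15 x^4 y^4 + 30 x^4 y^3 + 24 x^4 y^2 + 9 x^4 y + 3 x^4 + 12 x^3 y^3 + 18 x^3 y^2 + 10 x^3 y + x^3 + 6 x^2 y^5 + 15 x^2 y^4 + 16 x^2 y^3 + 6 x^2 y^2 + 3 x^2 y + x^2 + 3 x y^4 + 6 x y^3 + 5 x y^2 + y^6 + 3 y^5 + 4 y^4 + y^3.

2

The Hessian of f at 0 is [[2, 0], [0, 0]] with rank 1, so corank 1. A Groebner basis of the Jacobian ideal J(f) in C{x,y} is {y^2, x}; counting standard monomials gives mu = 2. Corank 1: A-series; mu = 2 gives A_2.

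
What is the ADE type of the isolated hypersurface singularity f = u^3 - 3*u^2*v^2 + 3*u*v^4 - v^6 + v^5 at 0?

The Hessian of f at 0 is [[0, 0], [0, 0]] with rank 0, so corank 2. A Groebner basis of the Jacobian ideal J(f) in C{u,v} is {v^4, u^3, -u^2/2 + u*v^2}; counting standard monomials gives mu = 8. Corank 2; j^3 = u^3 is a perfect cube, so E-series; the 5-jet and mu = 8 give E_8.

E8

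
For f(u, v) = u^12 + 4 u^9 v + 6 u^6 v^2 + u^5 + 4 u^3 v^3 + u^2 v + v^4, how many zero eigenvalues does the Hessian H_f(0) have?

2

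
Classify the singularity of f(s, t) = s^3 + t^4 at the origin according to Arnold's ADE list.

E_{6}

The Hessian of f at 0 is [[0, 0], [0, 0]] with rank 0, so corank 2. A Groebner basis of the Jacobian ideal J(f) in C{s,t} is {t^3, s^2}; counting standard monomials gives mu = 6. Corank 2; j^3 = s^3 is a perfect cube, so E-series; the 4-jet and mu = 6 give E_6.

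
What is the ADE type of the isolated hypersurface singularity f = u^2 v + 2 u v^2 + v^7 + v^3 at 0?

D8

The Hessian of f at 0 has rank 0. Corank 2; j^3 = v*(u + v)^2 has shape L^2 M (L != M), so D-series; mu = 8 gives D_8.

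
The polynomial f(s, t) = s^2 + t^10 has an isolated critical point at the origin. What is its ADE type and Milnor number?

The Hessian of f at 0 has rank 1. Corank 1: A-series; mu = 9 gives A_9.

Type A9, Milnor number mu = 9.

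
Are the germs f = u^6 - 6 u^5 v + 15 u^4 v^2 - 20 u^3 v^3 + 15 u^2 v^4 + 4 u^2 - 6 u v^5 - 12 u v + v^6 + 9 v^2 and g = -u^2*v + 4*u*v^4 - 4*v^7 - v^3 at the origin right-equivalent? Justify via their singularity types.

No.

The Hessian of f at 0 has rank 1. Corank 1: A-series; mu = 5 gives A_5. The Hessian of g at 0 has rank 0. Corank 2; j^3 = -v*(u^2 + v^2) splits into three distinct lines over C (the quadratic factor has nonzero discriminant), so D_4. f is A_5 but g is D_4, hence not right-equivalent.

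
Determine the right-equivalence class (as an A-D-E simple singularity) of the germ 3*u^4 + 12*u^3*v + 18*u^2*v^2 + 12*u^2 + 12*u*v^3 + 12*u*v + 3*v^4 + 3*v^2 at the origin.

A_3

The Hessian of f at 0 is [[24, 12], [12, 6]] with rank 1, so corank 1. A Groebner basis of the Jacobian ideal J(f) in C{u,v} is {v^3, u + v/2}; counting standard monomials gives mu = 3. Corank 1: A-series; mu = 3 gives A_3.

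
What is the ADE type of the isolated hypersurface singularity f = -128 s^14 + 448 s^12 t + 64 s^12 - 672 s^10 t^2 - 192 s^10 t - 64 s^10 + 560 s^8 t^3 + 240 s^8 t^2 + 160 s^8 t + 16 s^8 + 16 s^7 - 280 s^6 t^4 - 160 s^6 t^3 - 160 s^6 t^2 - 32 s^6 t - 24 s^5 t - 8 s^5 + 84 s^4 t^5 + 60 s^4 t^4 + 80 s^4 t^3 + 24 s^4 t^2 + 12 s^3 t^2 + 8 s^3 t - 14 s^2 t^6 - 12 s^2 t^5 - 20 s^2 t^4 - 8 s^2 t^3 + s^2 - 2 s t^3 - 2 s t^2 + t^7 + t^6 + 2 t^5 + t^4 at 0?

The Hessian of f at 0 has rank 1. Corank 1: A-series; mu = 6 gives A_6.

A_{6}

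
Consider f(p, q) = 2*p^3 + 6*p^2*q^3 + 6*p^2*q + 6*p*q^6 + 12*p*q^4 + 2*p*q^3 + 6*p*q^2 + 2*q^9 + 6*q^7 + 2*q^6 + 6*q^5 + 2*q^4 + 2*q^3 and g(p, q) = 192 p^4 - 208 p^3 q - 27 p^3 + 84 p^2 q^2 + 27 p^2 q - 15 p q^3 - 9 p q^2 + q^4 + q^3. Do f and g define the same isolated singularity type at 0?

Yes.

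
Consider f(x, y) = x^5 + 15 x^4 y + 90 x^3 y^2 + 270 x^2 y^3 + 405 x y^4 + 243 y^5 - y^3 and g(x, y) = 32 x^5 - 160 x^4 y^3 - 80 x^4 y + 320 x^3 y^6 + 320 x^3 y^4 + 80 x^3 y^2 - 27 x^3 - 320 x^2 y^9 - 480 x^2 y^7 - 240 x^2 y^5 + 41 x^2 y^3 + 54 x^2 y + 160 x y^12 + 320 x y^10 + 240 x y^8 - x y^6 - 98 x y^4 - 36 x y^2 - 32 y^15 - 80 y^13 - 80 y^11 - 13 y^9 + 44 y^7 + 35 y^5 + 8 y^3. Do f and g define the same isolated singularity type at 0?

Yes.

The Hessian of f at 0 is [[0, 0], [0, 0]] with rank 0, so corank 2. A Groebner basis of the Jacobian ideal J(f) in C{x,y} is {x^4 + 12*x^3*y, y^2}; counting standard monomials gives mu = 8. Corank 2; j^3 = -y^3 is a perfect cube, so E-series; the 5-jet and mu = 8 give E_8. The Hessian of g at 0 is [[0, 0], [0, 0]] with rank 0, so corank 2. A Groebner basis of the Jacobian ideal J(g) in C{x,y} is {15*x^2/2 + x*y^3 - 10*x*y + 10*y^2/3, 12*x^2 - 16*x*y + y^4 + 16*y^2/3, x^3 - 4*x*y^2/3 + 16*y^3/27, x^2*y - 4*x*y^2/3 + 4*y^3/9}; counting standard monomials gives mu = 8. Corank 2; j^3 = -(3*x - 2*y)^3 is a perfect cube, so E-series; the 5-jet and mu = 8 give E_8. Both have type E_8, hence right-equivalent.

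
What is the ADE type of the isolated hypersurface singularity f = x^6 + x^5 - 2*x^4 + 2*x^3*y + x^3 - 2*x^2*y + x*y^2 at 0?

D_7

The Hessian of f at 0 is [[0, 0], [0, 0]] with rank 0, so corank 2. A Groebner basis of the Jacobian ideal J(f) in C{x,y} is {-11*x^2/15 + 4*x*y/3 + y^4 + 2*y^3/15 - 3*y^2/5, x^3 - x^2 + x*y, x^2*y - 4*x^2/5 + x*y - 2*y^3/5 - y^2/5, -7*x^2/15 + x*y^2 + 2*x*y/3 - 11*y^3/15 - y^2/5}; counting standard monomials gives mu = 7. Corank 2; j^3 = x*(x - y)^2 has shape L^2 M (L != M), so D-series; mu = 7 gives D_7.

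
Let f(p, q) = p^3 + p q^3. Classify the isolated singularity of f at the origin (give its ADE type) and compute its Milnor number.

The Hessian of f at 0 has rank 0. Corank 2; j^3 = p^3 is a perfect cube, so E-series; the 4-jet and mu = 7 give E_7.

Type E_7, Milnor number mu = 7.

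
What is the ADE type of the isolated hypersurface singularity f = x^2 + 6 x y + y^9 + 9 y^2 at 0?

A_{8}

The Hessian of f at 0 has rank 1. Corank 1: A-series; mu = 8 gives A_8.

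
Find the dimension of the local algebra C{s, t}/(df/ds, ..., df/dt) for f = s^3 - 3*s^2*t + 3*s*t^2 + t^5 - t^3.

8

The Hessian of f at 0 is [[0, 0], [0, 0]] with rank 0, so corank 2. A Groebner basis of the Jacobian ideal J(f) in C{s,t} is {t^4, s^2 - 2*s*t + t^2}; counting standard monomials gives mu = 8. Corank 2; j^3 = (s - t)^3 is a perfect cube, so E-series; the 5-jet and mu = 8 give E_8.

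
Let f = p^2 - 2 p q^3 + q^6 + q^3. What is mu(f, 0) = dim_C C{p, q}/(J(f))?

2

The Hessian of f at 0 has rank 1. Corank 1: A-series; mu = 2 gives A_2.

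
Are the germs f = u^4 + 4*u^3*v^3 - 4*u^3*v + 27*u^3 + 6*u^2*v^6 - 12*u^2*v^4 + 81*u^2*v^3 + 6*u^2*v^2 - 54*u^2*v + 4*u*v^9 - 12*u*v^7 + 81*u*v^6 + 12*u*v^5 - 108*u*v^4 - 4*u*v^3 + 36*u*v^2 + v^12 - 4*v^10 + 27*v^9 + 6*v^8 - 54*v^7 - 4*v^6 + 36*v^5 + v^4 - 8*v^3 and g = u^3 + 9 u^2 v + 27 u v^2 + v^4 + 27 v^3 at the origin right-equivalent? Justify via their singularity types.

The Hessian of f at 0 is [[0, 0], [0, 0]] with rank 0, so corank 2. A Groebner basis of the Jacobian ideal J(f) in C{u,v} is {v^4, u*v^2 - 7*v^3/9, u^2 - 4*u*v/3 + 4*v^2/9}; counting standard monomials gives mu = 6. Corank 2; j^3 = (3*u - 2*v)^3 is a perfect cube, so E-series; the 4-jet and mu = 6 give E_6. The Hessian of g at 0 is [[0, 0], [0, 0]] with rank 0, so corank 2. A Groebner basis of the Jacobian ideal J(g) in C{u,v} is {v^3, u^2 + 6*u*v + 9*v^2}; counting standard monomials gives mu = 6. Corank 2; j^3 = (u + 3*v)^3 is a perfect cube, so E-series; the 4-jet and mu = 6 give E_6. Both have type E_6, hence right-equivalent.

Yes.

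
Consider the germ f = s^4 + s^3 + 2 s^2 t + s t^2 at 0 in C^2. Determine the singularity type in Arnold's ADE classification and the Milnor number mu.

Type D_5, Milnor number mu = 5.

The Hessian of f at 0 is [[0, 0], [0, 0]] with rank 0, so corank 2. A Groebner basis of the Jacobian ideal J(f) in C{s,t} is {s*t^2 + s*t/4 + t^2/4, -s*t/4 + t^3 - t^2/4, s^2 + s*t}; counting standard monomials gives mu = 5. Corank 2; j^3 = s*(s + t)^2 has shape L^2 M (L != M), so D-series; mu = 5 gives D_5.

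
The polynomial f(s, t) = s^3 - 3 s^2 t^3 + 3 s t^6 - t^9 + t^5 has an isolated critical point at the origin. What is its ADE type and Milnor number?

Type E_8, Milnor number mu = 8.

The Hessian of f at 0 is [[0, 0], [0, 0]] with rank 0, so corank 2. A Groebner basis of the Jacobian ideal J(f) in C{s,t} is {-s^2/2 + s*t^3, t^4, s^3, s^2*t}; counting standard monomials gives mu = 8. Corank 2; j^3 = s^3 is a perfect cube, so E-series; the 5-jet and mu = 8 give E_8.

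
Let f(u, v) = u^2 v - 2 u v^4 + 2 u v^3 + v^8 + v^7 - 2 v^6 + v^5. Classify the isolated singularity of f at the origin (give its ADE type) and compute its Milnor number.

Type D_9, Milnor number mu = 9.

The Hessian of f at 0 has rank 0. Corank 2; j^3 = u^2*v has shape L^2 M (L != M), so D-series; mu = 9 gives D_9.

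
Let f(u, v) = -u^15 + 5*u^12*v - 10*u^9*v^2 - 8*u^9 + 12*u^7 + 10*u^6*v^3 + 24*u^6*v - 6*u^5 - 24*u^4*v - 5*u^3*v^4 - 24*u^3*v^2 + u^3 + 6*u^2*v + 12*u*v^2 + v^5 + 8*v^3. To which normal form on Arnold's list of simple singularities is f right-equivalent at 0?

The Hessian of f at 0 has rank 0. Corank 2; j^3 = (u + 2*v)^3 is a perfect cube, so E-series; the 5-jet and mu = 8 give E_8.

E_{8}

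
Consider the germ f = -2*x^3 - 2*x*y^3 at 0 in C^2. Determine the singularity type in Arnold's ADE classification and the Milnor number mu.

Type E7, Milnor number mu = 7.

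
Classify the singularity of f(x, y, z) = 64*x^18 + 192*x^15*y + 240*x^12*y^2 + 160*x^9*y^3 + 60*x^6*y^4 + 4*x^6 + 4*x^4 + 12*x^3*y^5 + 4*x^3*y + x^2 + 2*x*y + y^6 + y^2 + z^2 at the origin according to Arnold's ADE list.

A5

The Hessian of f at 0 is [[2, 2, 0], [2, 2, 0], [0, 0, 2]] with rank 2, so corank 1. A Groebner basis of the Jacobian ideal J(f) in C{x,y,z} is {x*y^2 + x/2 + y/2, -x/2 + y^3 - y/2, x^2 + 2*x*y + y^2, z}; counting standard monomials gives mu = 5. Corank 1: A-series; mu = 5 gives A_5.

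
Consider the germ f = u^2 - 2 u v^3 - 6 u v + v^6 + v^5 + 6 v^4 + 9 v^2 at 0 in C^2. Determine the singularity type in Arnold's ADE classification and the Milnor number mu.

Type A_{4}, Milnor number mu = 4.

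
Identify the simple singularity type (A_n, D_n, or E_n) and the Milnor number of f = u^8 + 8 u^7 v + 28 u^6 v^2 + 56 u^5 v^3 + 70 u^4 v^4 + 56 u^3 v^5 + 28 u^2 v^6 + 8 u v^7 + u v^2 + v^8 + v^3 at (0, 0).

Type D_{9}, Milnor number mu = 9.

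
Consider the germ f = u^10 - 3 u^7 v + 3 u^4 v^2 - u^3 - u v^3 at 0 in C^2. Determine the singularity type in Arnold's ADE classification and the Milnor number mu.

The Hessian of f at 0 is [[0, 0], [0, 0]] with rank 0, so corank 2. A Groebner basis of the Jacobian ideal J(f) in C{u,v} is {u^3, u*v^2, 3*u^2 + v^3}; counting standard monomials gives mu = 7. Corank 2; j^3 = -u^3 is a perfect cube, so E-series; the 4-jet and mu = 7 give E_7.

Type E7, Milnor number mu = 7.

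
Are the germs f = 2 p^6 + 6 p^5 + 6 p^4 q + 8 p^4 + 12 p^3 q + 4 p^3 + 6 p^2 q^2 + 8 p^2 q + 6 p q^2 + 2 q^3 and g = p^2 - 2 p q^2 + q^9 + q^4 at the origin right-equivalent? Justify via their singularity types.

The Hessian of f at 0 is [[0, 0], [0, 0]] with rank 0, so corank 2. A Groebner basis of the Jacobian ideal J(f) in C{p,q} is {q^3, p^2 - 3*q^2/2, p*q + 3*q^2/2}; counting standard monomials gives mu = 4. Corank 2; j^3 = 2*(p + q)*(2*p^2 + 2*p*q + q^2) splits into three distinct lines over C (the quadratic factor has nonzero discriminant), so D_4. The Hessian of g at 0 is [[2, 0], [0, 0]] with rank 1, so corank 1. A Groebner basis of the Jacobian ideal J(g) in C{p,q} is {p^4, -p + q^2}; counting standard monomials gives mu = 8. Corank 1: A-series; mu = 8 gives A_8. f is D_4 but g is A_8, hence not right-equivalent.

No.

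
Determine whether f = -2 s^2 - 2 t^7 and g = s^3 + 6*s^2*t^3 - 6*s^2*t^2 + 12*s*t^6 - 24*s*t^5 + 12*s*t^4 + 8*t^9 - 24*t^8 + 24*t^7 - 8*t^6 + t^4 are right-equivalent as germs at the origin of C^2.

No.

The Hessian of f at 0 has rank 1. Corank 1: A-series; mu = 6 gives A_6. The Hessian of g at 0 has rank 0. Corank 2; j^3 = s^3 is a perfect cube, so E-series; the 4-jet and mu = 6 give E_6. f is A_6 but g is E_6, hence not right-equivalent.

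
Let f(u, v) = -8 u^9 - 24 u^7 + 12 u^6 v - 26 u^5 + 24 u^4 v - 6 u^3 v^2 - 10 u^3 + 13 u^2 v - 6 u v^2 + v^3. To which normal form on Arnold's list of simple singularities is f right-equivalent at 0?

The Hessian of f at 0 is [[0, 0], [0, 0]] with rank 0, so corank 2. A Groebner basis of the Jacobian ideal J(f) in C{u,v} is {v^3, u^2 - 3*v^2/11, u*v - 6*v^2/11}; counting standard monomials gives mu = 4. Corank 2; j^3 = -(2*u - v)*(5*u^2 - 4*u*v + v^2) splits into three distinct lines over C (the quadratic factor has nonzero discriminant), so D_4.

D_4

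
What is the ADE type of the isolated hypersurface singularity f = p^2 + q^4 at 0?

A_3

The Hessian of f at 0 has rank 1. Corank 1: A-series; mu = 3 gives A_3.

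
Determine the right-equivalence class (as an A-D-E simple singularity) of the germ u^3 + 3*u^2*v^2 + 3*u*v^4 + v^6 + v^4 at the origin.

The Hessian of f at 0 has rank 0. Corank 2; j^3 = u^3 is a perfect cube, so E-series; the 4-jet and mu = 6 give E_6.

E_{6}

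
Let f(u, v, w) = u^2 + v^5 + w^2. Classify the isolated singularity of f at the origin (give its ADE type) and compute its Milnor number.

The Hessian of f at 0 has rank 2. Corank 1: A-series; mu = 4 gives A_4.

Type A_4, Milnor number mu = 4.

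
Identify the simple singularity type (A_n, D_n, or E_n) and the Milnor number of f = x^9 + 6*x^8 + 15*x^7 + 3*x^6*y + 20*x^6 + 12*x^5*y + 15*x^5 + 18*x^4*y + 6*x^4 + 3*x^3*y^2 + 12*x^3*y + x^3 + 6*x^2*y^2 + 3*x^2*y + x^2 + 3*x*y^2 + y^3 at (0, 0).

The Hessian of f at 0 has rank 1. Corank 1: A-series; mu = 2 gives A_2.

Type A_2, Milnor number mu = 2.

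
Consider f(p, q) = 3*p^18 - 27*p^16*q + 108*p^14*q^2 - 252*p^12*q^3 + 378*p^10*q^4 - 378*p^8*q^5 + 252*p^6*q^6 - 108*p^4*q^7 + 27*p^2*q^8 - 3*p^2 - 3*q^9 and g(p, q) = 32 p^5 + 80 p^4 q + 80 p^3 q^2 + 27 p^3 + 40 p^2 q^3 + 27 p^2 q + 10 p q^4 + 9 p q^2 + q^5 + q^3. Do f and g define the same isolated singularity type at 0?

No.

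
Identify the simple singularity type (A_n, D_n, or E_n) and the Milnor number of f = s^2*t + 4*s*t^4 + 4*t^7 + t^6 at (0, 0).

The Hessian of f at 0 has rank 0. Corank 2; j^3 = s^2*t has shape L^2 M (L != M), so D-series; mu = 7 gives D_7.

Type D_{7}, Milnor number mu = 7.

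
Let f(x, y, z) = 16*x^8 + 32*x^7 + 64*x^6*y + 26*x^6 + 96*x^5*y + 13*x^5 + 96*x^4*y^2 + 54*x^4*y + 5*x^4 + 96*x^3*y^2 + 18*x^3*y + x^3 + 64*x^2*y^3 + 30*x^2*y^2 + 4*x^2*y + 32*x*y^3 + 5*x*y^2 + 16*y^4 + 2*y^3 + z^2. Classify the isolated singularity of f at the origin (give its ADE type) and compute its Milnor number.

The Hessian of f at 0 has rank 1. Corank 2; j^3 = (x + y)^2*(x + 2*y) has shape L^2 M (L != M), so D-series; mu = 5 gives D_5.

Type D_5, Milnor number mu = 5.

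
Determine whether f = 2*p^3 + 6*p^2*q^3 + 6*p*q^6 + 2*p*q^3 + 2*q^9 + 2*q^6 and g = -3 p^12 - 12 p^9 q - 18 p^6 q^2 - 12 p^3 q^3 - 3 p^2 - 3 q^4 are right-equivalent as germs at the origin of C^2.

No.

The Hessian of f at 0 is [[0, 0], [0, 0]] with rank 0, so corank 2. A Groebner basis of the Jacobian ideal J(f) in C{p,q} is {p^3, p*q^2, 3*p^2 + q^3}; counting standard monomials gives mu = 7. Corank 2; j^3 = 2*p^3 is a perfect cube, so E-series; the 4-jet and mu = 7 give E_7. The Hessian of g at 0 is [[-6, 0], [0, 0]] with rank 1, so corank 1. A Groebner basis of the Jacobian ideal J(g) in C{p,q} is {q^3, p}; counting standard monomials gives mu = 3. Corank 1: A-series; mu = 3 gives A_3. f is E_7 but g is A_3, hence not right-equivalent.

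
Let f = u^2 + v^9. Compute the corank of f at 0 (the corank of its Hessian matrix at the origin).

1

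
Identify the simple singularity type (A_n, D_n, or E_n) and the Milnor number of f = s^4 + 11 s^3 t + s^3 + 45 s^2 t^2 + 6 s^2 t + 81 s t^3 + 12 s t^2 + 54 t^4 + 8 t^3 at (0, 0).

The Hessian of f at 0 is [[0, 0], [0, 0]] with rank 0, so corank 2. A Groebner basis of the Jacobian ideal J(f) in C{s,t} is {3*s^2 + 12*s*t + t^4 + t^3 + 12*t^2, s^3 + 30*s^2 + 120*s*t + 18*t^3 + 120*t^2, s^2*t - 9*s^2 - 36*s*t - 7*t^3 - 36*t^2, 2*s^2 + s*t^2 + 8*s*t + 8*t^3/3 + 8*t^2}; counting standard monomials gives mu = 7. Corank 2; j^3 = (s + 2*t)^3 is a perfect cube, so E-series; the 4-jet and mu = 7 give E_7.

Type E7, Milnor number mu = 7.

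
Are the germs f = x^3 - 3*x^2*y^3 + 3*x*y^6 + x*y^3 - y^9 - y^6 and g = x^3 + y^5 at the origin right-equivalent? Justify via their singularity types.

No.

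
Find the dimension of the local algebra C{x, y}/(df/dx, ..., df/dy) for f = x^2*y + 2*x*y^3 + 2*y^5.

The Hessian of f at 0 has rank 0. Corank 2; j^3 = x^2*y has shape L^2 M (L != M), so D-series; mu = 6 gives D_6.

6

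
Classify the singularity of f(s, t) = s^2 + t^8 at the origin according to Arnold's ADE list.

A7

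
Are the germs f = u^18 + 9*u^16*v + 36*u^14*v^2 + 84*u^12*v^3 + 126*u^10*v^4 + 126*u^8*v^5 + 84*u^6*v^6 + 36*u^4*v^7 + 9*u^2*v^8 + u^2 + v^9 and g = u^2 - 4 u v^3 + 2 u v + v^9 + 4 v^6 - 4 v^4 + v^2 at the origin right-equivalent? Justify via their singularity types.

The Hessian of f at 0 has rank 1. Corank 1: A-series; mu = 8 gives A_8. The Hessian of g at 0 has rank 1. Corank 1: A-series; mu = 8 gives A_8. Both have type A_8, hence right-equivalent.

Yes.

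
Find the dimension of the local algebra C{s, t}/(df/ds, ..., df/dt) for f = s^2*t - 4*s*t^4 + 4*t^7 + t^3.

4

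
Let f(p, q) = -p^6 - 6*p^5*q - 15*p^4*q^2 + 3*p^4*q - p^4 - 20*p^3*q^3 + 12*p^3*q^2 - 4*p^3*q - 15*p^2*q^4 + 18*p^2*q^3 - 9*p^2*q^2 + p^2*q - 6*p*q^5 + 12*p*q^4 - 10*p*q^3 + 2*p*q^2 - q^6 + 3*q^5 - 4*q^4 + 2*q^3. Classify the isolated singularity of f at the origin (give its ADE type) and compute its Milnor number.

Type D_4, Milnor number mu = 4.

The Hessian of f at 0 is [[0, 0], [0, 0]] with rank 0, so corank 2. A Groebner basis of the Jacobian ideal J(f) in C{p,q} is {q^3, p^2 + 2*q^2, p*q + q^2}; counting standard monomials gives mu = 4. Corank 2; j^3 = q*(p^2 + 2*p*q + 2*q^2) splits into three distinct lines over C (the quadratic factor has nonzero discriminant), so D_4.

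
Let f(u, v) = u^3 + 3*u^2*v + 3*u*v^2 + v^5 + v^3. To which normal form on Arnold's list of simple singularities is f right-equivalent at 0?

The Hessian of f at 0 is [[0, 0], [0, 0]] with rank 0, so corank 2. A Groebner basis of the Jacobian ideal J(f) in C{u,v} is {v^4, u^2 + 2*u*v + v^2}; counting standard monomials gives mu = 8. Corank 2; j^3 = (u + v)^3 is a perfect cube, so E-series; the 5-jet and mu = 8 give E_8.

E8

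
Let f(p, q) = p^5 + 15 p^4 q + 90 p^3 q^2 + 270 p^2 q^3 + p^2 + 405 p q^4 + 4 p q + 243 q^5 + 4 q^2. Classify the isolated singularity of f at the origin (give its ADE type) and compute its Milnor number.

Type A_{4}, Milnor number mu = 4.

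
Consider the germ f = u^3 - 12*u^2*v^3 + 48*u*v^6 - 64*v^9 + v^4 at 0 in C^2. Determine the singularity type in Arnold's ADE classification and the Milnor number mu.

Type E_6, Milnor number mu = 6.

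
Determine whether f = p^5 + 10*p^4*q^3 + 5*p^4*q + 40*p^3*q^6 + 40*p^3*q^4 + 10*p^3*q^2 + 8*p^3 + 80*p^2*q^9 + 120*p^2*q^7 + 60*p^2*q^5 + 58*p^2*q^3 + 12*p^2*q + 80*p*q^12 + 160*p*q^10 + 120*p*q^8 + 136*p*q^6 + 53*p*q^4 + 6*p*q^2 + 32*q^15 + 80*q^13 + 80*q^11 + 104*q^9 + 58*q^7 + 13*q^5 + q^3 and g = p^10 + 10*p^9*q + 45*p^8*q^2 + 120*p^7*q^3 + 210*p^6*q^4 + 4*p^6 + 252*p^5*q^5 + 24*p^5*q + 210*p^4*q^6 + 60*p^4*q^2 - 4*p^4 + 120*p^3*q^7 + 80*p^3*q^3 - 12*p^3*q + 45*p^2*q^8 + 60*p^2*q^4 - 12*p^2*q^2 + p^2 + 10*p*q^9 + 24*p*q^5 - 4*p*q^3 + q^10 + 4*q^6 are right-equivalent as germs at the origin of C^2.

No.

The Hessian of f at 0 has rank 0. Corank 2; j^3 = (2*p + q)^3 is a perfect cube, so E-series; the 5-jet and mu = 8 give E_8. The Hessian of g at 0 has rank 1. Corank 1: A-series; mu = 9 gives A_9. f is E_8 but g is A_9, hence not right-equivalent.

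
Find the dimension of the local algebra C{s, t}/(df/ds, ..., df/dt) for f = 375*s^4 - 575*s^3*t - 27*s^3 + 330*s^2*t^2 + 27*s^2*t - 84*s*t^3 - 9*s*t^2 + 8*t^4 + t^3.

The Hessian of f at 0 is [[0, 0], [0, 0]] with rank 0, so corank 2. A Groebner basis of the Jacobian ideal J(f) in C{s,t} is {19683*s^2/25 - 13122*s*t/25 + t^4 + 27*t^3/25 + 2187*t^2/25, s^3 - 297*s^2/25 + 198*s*t/25 - 4*t^3/75 - 33*t^2/25, s^2*t - 567*s^2/25 + 378*s*t/25 - 32*t^3/225 - 63*t^2/25, -162*s^2/5 + s*t^2 + 108*s*t/5 - 17*t^3/45 - 18*t^2/5}; counting standard monomials gives mu = 7. Corank 2; j^3 = -(3*s - t)^3 is a perfect cube, so E-series; the 4-jet and mu = 7 give E_7.

7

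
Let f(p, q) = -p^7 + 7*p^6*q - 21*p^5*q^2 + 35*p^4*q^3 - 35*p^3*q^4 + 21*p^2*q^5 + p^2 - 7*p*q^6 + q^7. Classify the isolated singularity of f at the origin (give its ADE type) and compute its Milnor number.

The Hessian of f at 0 is [[2, 0], [0, 0]] with rank 1, so corank 1. A Groebner basis of the Jacobian ideal J(f) in C{p,q} is {q^6, p}; counting standard monomials gives mu = 6. Corank 1: A-series; mu = 6 gives A_6.

Type A6, Milnor number mu = 6.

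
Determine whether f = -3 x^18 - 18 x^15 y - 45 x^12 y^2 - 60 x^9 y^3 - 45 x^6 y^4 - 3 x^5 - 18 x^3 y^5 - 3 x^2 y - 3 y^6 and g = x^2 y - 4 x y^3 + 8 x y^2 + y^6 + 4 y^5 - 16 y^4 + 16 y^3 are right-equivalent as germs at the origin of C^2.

Yes.

The Hessian of f at 0 has rank 0. Corank 2; j^3 = -3*x^2*y has shape L^2 M (L != M), so D-series; mu = 7 gives D_7. The Hessian of g at 0 has rank 0. Corank 2; j^3 = y*(x + 4*y)^2 has shape L^2 M (L != M), so D-series; mu = 7 gives D_7. Both have type D_7, hence right-equivalent.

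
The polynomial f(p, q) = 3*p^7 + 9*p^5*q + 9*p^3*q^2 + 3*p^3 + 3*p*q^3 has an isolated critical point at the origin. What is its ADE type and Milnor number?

Type E7, Milnor number mu = 7.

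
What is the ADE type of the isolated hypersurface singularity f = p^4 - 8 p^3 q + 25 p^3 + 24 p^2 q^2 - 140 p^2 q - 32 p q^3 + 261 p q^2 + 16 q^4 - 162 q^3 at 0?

The Hessian of f at 0 has rank 0. Corank 2; j^3 = (p - 2*q)*(5*p - 9*q)^2 has shape L^2 M (L != M), so D-series; mu = 5 gives D_5.

D_5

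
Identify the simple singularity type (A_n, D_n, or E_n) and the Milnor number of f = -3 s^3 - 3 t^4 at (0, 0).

The Hessian of f at 0 is [[0, 0], [0, 0]] with rank 0, so corank 2. A Groebner basis of the Jacobian ideal J(f) in C{s,t} is {t^3, s^2}; counting standard monomials gives mu = 6. Corank 2; j^3 = -3*s^3 is a perfect cube, so E-series; the 4-jet and mu = 6 give E_6.

Type E6, Milnor number mu = 6.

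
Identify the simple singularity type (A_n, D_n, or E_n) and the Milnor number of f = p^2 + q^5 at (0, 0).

Type A4, Milnor number mu = 4.

The Hessian of f at 0 has rank 1. Corank 1: A-series; mu = 4 gives A_4.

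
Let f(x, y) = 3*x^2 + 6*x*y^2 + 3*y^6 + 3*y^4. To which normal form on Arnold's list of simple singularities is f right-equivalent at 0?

A5

The Hessian of f at 0 has rank 1. Corank 1: A-series; mu = 5 gives A_5.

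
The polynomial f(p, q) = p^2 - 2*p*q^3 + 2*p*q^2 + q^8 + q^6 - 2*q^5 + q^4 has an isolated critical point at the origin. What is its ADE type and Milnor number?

Type A_{7}, Milnor number mu = 7.

The Hessian of f at 0 has rank 1. Corank 1: A-series; mu = 7 gives A_7.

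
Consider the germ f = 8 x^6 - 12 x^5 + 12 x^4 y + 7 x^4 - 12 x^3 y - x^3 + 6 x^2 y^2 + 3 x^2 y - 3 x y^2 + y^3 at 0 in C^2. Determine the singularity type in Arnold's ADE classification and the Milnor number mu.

The Hessian of f at 0 has rank 0. Corank 2; j^3 = -(x - y)^3 is a perfect cube, so E-series; the 4-jet and mu = 6 give E_6.

Type E_{6}, Milnor number mu = 6.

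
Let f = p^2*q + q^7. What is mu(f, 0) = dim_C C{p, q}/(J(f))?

The Hessian of f at 0 has rank 0. Corank 2; j^3 = p^2*q has shape L^2 M (L != M), so D-series; mu = 8 gives D_8.

8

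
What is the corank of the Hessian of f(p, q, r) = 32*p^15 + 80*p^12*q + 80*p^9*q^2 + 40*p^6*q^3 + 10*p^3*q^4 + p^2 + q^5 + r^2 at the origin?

1

Hessian at 0 has rank 2.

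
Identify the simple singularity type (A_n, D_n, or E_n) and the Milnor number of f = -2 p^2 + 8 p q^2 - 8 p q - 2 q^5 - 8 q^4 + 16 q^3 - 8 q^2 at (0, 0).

Type A4, Milnor number mu = 4.

The Hessian of f at 0 has rank 1. Corank 1: A-series; mu = 4 gives A_4.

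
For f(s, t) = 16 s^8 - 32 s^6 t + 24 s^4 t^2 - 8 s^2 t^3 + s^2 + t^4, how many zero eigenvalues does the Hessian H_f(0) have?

1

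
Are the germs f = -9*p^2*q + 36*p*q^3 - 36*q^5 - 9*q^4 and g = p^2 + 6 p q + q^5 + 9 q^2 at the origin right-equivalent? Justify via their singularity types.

No.

The Hessian of f at 0 has rank 0. Corank 2; j^3 = -9*p^2*q has shape L^2 M (L != M), so D-series; mu = 5 gives D_5. The Hessian of g at 0 has rank 1. Corank 1: A-series; mu = 4 gives A_4. f is D_5 but g is A_4, hence not right-equivalent.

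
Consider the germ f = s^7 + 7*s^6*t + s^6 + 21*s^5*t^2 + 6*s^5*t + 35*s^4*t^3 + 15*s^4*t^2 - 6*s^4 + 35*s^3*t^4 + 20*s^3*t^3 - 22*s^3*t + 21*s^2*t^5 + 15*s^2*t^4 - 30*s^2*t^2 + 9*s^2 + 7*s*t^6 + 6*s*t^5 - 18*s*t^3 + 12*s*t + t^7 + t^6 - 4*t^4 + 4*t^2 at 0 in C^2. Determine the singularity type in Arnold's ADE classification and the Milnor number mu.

Type A6, Milnor number mu = 6.

The Hessian of f at 0 has rank 1. Corank 1: A-series; mu = 6 gives A_6.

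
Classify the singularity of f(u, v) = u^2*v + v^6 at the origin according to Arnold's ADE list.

D_{7}

The Hessian of f at 0 has rank 0. Corank 2; j^3 = u^2*v has shape L^2 M (L != M), so D-series; mu = 7 gives D_7.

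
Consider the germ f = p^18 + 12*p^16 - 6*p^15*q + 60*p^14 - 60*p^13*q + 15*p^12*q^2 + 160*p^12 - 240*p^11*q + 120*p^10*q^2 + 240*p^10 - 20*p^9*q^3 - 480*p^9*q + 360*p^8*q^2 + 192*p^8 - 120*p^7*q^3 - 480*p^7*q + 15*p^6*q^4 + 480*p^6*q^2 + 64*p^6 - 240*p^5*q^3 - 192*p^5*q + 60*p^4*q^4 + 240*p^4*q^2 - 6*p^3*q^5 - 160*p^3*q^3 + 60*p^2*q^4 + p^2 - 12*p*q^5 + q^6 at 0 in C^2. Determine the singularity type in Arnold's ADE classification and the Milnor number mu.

Type A5, Milnor number mu = 5.

The Hessian of f at 0 has rank 1. Corank 1: A-series; mu = 5 gives A_5.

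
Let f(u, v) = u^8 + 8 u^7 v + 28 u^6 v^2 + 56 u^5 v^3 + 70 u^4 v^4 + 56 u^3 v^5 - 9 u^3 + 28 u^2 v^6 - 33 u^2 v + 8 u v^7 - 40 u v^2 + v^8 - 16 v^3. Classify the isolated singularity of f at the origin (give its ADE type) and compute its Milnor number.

The Hessian of f at 0 is [[0, 0], [0, 0]] with rank 0, so corank 2. A Groebner basis of the Jacobian ideal J(f) in C{u,v} is {6561*u*v/8 + v^7 + 2187*v^2/2, u*v^2 + 4*v^3/3, u^2 + 7*u*v/3 + 4*v^2/3}; counting standard monomials gives mu = 9. Corank 2; j^3 = -(u + v)*(3*u + 4*v)^2 has shape L^2 M (L != M), so D-series; mu = 9 gives D_9.

Type D9, Milnor number mu = 9.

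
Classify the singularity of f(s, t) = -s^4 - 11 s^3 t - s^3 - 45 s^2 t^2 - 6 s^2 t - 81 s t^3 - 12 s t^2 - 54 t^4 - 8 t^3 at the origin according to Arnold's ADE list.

E_{7}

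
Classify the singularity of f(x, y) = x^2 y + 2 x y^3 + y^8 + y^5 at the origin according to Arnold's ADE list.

The Hessian of f at 0 has rank 0. Corank 2; j^3 = x^2*y has shape L^2 M (L != M), so D-series; mu = 9 gives D_9.

D_{9}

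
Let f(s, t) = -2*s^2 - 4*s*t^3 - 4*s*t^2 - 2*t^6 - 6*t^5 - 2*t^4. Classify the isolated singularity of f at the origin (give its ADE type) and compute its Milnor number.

The Hessian of f at 0 is [[-4, 0], [0, 0]] with rank 1, so corank 1. A Groebner basis of the Jacobian ideal J(f) in C{s,t} is {s + t^3 + t^2, s^2, s*t - s - t^2}; counting standard monomials gives mu = 4. Corank 1: A-series; mu = 4 gives A_4.

Type A_{4}, Milnor number mu = 4.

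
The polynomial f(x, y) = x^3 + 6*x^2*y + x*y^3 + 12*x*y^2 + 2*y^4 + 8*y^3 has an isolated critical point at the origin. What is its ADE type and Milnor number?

The Hessian of f at 0 is [[0, 0], [0, 0]] with rank 0, so corank 2. A Groebner basis of the Jacobian ideal J(f) in C{x,y} is {x^3 + 6*x^2*y + 48*x^2 + 192*x*y + 192*y^2, -6*x^2 + x*y^2 - 24*x*y - 24*y^2, 3*x^2 + 12*x*y + y^3 + 12*y^2}; counting standard monomials gives mu = 7. Corank 2; j^3 = (x + 2*y)^3 is a perfect cube, so E-series; the 4-jet and mu = 7 give E_7.

Type E_{7}, Milnor number mu = 7.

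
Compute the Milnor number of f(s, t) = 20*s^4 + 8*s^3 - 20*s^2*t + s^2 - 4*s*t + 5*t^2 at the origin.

The Hessian of f at 0 is [[2, -4], [-4, 10]] with rank 2, so corank 0. A Groebner basis of the Jacobian ideal J(f) in C{s,t} is {s, t}; counting standard monomials gives mu = 1. Corank 0: nondegenerate Morse point, so A_1.

1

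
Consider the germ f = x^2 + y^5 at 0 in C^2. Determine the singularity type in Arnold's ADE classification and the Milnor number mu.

The Hessian of f at 0 is [[2, 0], [0, 0]] with rank 1, so corank 1. A Groebner basis of the Jacobian ideal J(f) in C{x,y} is {y^4, x}; counting standard monomials gives mu = 4. Corank 1: A-series; mu = 4 gives A_4.

Type A_4, Milnor number mu = 4.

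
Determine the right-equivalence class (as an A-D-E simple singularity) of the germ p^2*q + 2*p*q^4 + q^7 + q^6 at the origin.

D_7

The Hessian of f at 0 is [[0, 0], [0, 0]] with rank 0, so corank 2. A Groebner basis of the Jacobian ideal J(f) in C{p,q} is {p*q + q^4, p^3, p^2*q, -p^2/6 + p*q^2}; counting standard monomials gives mu = 7. Corank 2; j^3 = p^2*q has shape L^2 M (L != M), so D-series; mu = 7 gives D_7.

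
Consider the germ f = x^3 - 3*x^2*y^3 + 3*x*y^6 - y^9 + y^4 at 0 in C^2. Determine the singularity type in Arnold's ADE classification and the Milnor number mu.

The Hessian of f at 0 is [[0, 0], [0, 0]] with rank 0, so corank 2. A Groebner basis of the Jacobian ideal J(f) in C{x,y} is {y^3, x^2}; counting standard monomials gives mu = 6. Corank 2; j^3 = x^3 is a perfect cube, so E-series; the 4-jet and mu = 6 give E_6.

Type E_{6}, Milnor number mu = 6.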